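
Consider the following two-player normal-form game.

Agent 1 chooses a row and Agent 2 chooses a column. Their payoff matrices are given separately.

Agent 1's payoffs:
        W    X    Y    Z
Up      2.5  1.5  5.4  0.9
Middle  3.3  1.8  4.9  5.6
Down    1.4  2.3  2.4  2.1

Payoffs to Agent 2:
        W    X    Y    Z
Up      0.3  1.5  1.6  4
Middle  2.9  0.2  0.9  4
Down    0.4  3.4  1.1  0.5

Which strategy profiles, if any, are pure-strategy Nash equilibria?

The pure Nash equilibria are (Middle, Z) and (Down, X).

(Up, W): Agent 1 can switch to Middle (2.5 → 3.3). Not NE.
(Up, X): Agent 1 can switch to Middle (1.5 → 1.8). Not NE.
(Up, Y): Agent 2 can switch to Z (1.6 → 4). Not NE.
(Up, Z): Agent 1 can switch to Middle (0.9 → 5.6). Not NE.
(Middle, W): Agent 2 can switch to Z (2.9 → 4). Not NE.
(Middle, X): Agent 1 can switch to Down (1.8 → 2.3). Not NE.
(Middle, Z): Agent 1 gets 5.6, best alternative 2.1; Agent 2 gets 4, best alternative 2.9. No profitable deviation — NE.
(Down, X): Agent 1 gets 2.3, best alternative 1.8; Agent 2 gets 3.4, best alternative 1.1. No profitable deviation — NE.
(The remaining 4 profiles each have a profitable deviation by the same check.)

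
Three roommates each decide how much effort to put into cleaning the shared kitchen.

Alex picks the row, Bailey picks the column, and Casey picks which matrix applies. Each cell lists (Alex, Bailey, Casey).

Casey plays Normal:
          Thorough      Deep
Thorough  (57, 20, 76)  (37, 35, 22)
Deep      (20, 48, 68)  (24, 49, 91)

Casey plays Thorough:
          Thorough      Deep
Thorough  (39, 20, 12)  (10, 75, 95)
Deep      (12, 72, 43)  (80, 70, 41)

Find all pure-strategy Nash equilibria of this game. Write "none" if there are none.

Alex against (Thorough, Normal): payoffs 57, 20 → best response Thorough.
Alex against (Thorough, Thorough): payoffs 39, 12 → best response Thorough.
Alex against (Deep, Normal): payoffs 37, 24 → best response Thorough.
Alex against (Deep, Thorough): payoffs 10, 80 → best response Deep.
Bailey against (Thorough, Normal): payoffs 20, 35 → best response Deep.
Bailey against (Thorough, Thorough): payoffs 20, 75 → best response Deep.
Bailey against (Deep, Normal): payoffs 48, 49 → best response Deep.
Bailey against (Deep, Thorough): payoffs 72, 70 → best response Thorough.
Casey against (Thorough, Thorough): payoffs 76, 12 → best response Normal.
Casey against (Thorough, Deep): payoffs 22, 95 → best response Thorough.
Casey against (Deep, Thorough): payoffs 68, 43 → best response Normal.
Casey against (Deep, Deep): payoffs 91, 41 → best response Normal.
No profile is a mutual best response for all players.

No pure-strategy Nash equilibrium.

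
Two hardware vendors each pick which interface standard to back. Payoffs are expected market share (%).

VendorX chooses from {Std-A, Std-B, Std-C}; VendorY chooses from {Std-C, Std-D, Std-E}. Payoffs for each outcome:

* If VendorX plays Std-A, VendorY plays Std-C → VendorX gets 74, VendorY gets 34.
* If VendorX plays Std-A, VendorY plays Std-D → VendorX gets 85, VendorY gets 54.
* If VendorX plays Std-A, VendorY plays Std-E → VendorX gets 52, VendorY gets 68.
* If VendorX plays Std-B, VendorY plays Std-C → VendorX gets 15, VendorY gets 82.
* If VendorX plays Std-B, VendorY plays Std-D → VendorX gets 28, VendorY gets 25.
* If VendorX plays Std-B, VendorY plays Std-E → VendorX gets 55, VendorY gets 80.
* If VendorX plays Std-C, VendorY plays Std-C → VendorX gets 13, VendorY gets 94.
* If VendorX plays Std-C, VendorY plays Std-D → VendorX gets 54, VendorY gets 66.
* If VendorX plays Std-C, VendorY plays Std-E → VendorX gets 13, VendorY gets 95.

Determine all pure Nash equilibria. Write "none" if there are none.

There is no pure-strategy Nash equilibrium.

(Std-A, Std-C): VendorY can switch to Std-D (34 → 54). Not NE.
(Std-A, Std-D): VendorY can switch to Std-E (54 → 68). Not NE.
(Std-A, Std-E): VendorX can switch to Std-B (52 → 55). Not NE.
(Std-B, Std-C): VendorX can switch to Std-A (15 → 74). Not NE.
(Std-B, Std-D): VendorX can switch to Std-A (28 → 85). Not NE.
(Std-B, Std-E): VendorY can switch to Std-C (80 → 82). Not NE.
(Std-C, Std-C): VendorX can switch to Std-A (13 → 74). Not NE.
(Std-C, Std-D): VendorX can switch to Std-A (54 → 85). Not NE.
(Std-C, Std-E): VendorX can switch to Std-A (13 → 52). Not NE.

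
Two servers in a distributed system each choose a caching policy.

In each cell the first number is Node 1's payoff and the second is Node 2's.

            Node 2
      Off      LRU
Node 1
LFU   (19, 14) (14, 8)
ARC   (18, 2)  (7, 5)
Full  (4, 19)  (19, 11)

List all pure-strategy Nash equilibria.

Node 1 against Off: payoffs 19, 18, 4 → best response LFU.
Node 1 against LRU: payoffs 14, 7, 19 → best response Full.
Node 2 against LFU: payoffs 14, 8 → best response Off.
Node 2 against ARC: payoffs 2, 5 → best response LRU.
Node 2 against Full: payoffs 19, 11 → best response Off.
Mutual best responses: (LFU, Off).

Pure NE: (LFU, Off)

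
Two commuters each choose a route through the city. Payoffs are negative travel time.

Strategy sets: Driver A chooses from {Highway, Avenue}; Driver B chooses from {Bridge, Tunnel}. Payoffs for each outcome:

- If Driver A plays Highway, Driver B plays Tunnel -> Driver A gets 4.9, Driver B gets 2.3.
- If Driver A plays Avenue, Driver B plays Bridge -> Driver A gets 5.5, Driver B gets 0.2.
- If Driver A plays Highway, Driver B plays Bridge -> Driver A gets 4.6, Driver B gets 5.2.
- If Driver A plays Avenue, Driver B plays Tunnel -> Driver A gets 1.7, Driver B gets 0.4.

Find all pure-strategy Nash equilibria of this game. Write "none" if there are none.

(Highway, Bridge): Driver A can switch to Avenue (4.6 → 5.5). Not NE.
(Highway, Tunnel): Driver B can switch to Bridge (2.3 → 5.2). Not NE.
(Avenue, Bridge): Driver B can switch to Tunnel (0.2 → 0.4). Not NE.
(Avenue, Tunnel): Driver A can switch to Highway (1.7 → 4.9). Not NE.

This game has no pure Nash equilibrium.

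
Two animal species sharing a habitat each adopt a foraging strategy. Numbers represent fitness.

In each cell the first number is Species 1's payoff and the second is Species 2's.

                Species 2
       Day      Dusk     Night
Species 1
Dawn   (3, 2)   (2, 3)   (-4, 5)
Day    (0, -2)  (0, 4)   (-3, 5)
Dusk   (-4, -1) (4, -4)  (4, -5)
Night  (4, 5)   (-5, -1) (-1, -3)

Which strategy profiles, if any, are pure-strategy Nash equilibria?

Check each profile: it is a Nash equilibrium iff no player can strictly gain by switching unilaterally.
(Dawn, Day): Species 1 can switch to Night (3 → 4). Not NE.
(Dawn, Dusk): Species 1 can switch to Dusk (2 → 4). Not NE.
(Dawn, Night): Species 1 can switch to Day (-4 → -3). Not NE.
(Day, Day): Species 1 can switch to Dawn (0 → 3). Not NE.
(Day, Dusk): Species 1 can switch to Dawn (0 → 2). Not NE.
(Day, Night): Species 1 can switch to Dusk (-3 → 4). Not NE.
(Dusk, Day): Species 1 can switch to Dawn (-4 → 3). Not NE.
(Dusk, Dusk): Species 2 can switch to Day (-4 → -1). Not NE.
(Dusk, Night): Species 2 can switch to Day (-5 → -1). Not NE.
(Night, Day): Species 1 gets 4, best alternative 3; Species 2 gets 5, best alternative -1. No profitable deviation — NE.
(Night, Dusk): Species 1 can switch to Dawn (-5 → 2). Not NE.
(Night, Night): Species 1 can switch to Dusk (-1 → 4). Not NE.

The unique pure-strategy Nash equilibrium is (Night, Day).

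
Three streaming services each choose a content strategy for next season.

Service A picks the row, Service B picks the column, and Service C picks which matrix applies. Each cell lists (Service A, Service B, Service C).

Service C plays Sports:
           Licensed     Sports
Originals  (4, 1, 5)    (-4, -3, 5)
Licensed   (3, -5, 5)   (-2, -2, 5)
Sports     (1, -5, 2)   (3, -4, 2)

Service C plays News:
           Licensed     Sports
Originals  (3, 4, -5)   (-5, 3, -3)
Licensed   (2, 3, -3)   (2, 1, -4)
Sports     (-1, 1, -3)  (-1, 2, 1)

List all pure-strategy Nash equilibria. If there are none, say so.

For each player, find the best response to each opponent profile; mutual best responses are the pure NE.
Service A against (Licensed, Sports): payoffs 4, 3, 1 → best response Originals.
Service A against (Licensed, News): payoffs 3, 2, -1 → best response Originals.
Service A against (Sports, Sports): payoffs -4, -2, 3 → best response Sports.
Service A against (Sports, News): payoffs -5, 2, -1 → best response Licensed.
Service B against (Originals, Sports): payoffs 1, -3 → best response Licensed.
Service B against (Originals, News): payoffs 4, 3 → best response Licensed.
Service B against (Licensed, Sports): payoffs -5, -2 → best response Sports.
Service B against (Licensed, News): payoffs 3, 1 → best response Licensed.
Service B against (Sports, Sports): payoffs -5, -4 → best response Sports.
Service B against (Sports, News): payoffs 1, 2 → best response Sports.
Service C against (Originals, Licensed): payoffs 5, -5 → best response Sports.
Service C against (Originals, Sports): payoffs 5, -3 → best response Sports.
Service C against (Licensed, Licensed): payoffs 5, -3 → best response Sports.
Service C against (Licensed, Sports): payoffs 5, -4 → best response Sports.
Service C against (Sports, Licensed): payoffs 2, -3 → best response Sports.
Service C against (Sports, Sports): payoffs 2, 1 → best response Sports.
Mutual best responses: (Originals, Licensed, Sports); (Sports, Sports, Sports).

(Originals, Licensed, Sports) and (Sports, Sports, Sports)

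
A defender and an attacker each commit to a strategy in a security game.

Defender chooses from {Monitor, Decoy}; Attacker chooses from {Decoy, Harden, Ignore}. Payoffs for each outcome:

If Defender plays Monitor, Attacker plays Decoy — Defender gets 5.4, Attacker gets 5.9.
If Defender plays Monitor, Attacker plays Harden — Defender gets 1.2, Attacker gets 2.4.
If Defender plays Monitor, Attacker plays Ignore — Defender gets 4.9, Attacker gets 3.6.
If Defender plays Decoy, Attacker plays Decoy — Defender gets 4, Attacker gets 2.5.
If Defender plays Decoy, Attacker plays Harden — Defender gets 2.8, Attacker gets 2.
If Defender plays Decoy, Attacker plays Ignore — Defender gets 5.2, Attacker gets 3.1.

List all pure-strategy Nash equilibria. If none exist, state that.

Check each profile: it is a Nash equilibrium iff no player can strictly gain by switching unilaterally.
(Monitor, Decoy): Defender gets 5.4, best alternative 4; Attacker gets 5.9, best alternative 3.6. No profitable deviation — NE.
(Monitor, Harden): Defender can switch to Decoy (1.2 → 2.8). Not NE.
(Monitor, Ignore): Defender can switch to Decoy (4.9 → 5.2). Not NE.
(Decoy, Decoy): Defender can switch to Monitor (4 → 5.4). Not NE.
(Decoy, Harden): Attacker can switch to Decoy (2 → 2.5). Not NE.
(Decoy, Ignore): Defender gets 5.2, best alternative 4.9; Attacker gets 3.1, best alternative 2.5. No profitable deviation — NE.

(Monitor, Decoy), (Decoy, Ignore)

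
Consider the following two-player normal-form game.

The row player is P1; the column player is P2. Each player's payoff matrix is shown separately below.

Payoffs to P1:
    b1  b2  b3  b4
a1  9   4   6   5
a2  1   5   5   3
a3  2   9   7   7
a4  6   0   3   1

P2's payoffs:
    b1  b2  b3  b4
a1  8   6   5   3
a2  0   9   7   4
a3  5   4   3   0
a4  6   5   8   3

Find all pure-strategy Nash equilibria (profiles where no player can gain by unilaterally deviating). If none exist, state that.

(a1, b1)

P1 against b1: payoffs 9, 1, 2, 6 → best response a1.
P1 against b2: payoffs 4, 5, 9, 0 → best response a3.
P1 against b3: payoffs 6, 5, 7, 3 → best response a3.
P1 against b4: payoffs 5, 3, 7, 1 → best response a3.
P2 against a1: payoffs 8, 6, 5, 3 → best response b1.
P2 against a2: payoffs 0, 9, 7, 4 → best response b2.
P2 against a3: payoffs 5, 4, 3, 0 → best response b1.
P2 against a4: payoffs 6, 5, 8, 3 → best response b3.
Mutual best responses: (a1, b1).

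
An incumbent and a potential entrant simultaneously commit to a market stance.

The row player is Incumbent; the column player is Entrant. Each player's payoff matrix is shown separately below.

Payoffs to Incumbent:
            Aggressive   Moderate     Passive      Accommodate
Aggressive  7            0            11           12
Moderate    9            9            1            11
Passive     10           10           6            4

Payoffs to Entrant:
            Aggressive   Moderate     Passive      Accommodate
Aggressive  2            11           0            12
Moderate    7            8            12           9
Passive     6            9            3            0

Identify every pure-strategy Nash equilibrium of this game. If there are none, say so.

The pure Nash equilibria are (Aggressive, Accommodate); (Passive, Moderate).

(Aggressive, Aggressive): Incumbent can switch to Moderate (7 → 9). Not NE.
(Aggressive, Moderate): Incumbent can switch to Moderate (0 → 9). Not NE.
(Aggressive, Passive): Entrant can switch to Aggressive (0 → 2). Not NE.
(Aggressive, Accommodate): Incumbent gets 12, best alternative 11; Entrant gets 12, best alternative 11. No profitable deviation — NE.
(Moderate, Aggressive): Incumbent can switch to Passive (9 → 10). Not NE.
(Moderate, Moderate): Incumbent can switch to Passive (9 → 10). Not NE.
(Moderate, Passive): Incumbent can switch to Aggressive (1 → 11). Not NE.
(Moderate, Accommodate): Incumbent can switch to Aggressive (11 → 12). Not NE.
(Passive, Aggressive): Entrant can switch to Moderate (6 → 9). Not NE.
(Passive, Moderate): Incumbent gets 10, best alternative 9; Entrant gets 9, best alternative 6. No profitable deviation — NE.
(The remaining 2 profiles each have a profitable deviation by the same check.)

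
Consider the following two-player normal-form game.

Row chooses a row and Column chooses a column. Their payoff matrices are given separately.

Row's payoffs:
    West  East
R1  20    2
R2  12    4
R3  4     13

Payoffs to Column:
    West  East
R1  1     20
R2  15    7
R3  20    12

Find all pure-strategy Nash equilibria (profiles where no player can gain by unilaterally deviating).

Row against West: payoffs 20, 12, 4 → best response R1.
Row against East: payoffs 2, 4, 13 → best response R3.
Column against R1: payoffs 1, 20 → best response East.
Column against R2: payoffs 15, 7 → best response West.
Column against R3: payoffs 20, 12 → best response West.
No profile is a mutual best response for all players.

none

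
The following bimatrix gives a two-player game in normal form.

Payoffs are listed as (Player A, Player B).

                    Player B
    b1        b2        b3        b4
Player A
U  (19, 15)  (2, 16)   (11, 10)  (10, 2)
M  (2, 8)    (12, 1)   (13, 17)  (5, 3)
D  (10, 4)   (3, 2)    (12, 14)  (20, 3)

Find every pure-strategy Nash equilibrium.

Player A against b1: payoffs 19, 2, 10 → best response U.
Player A against b2: payoffs 2, 12, 3 → best response M.
Player A against b3: payoffs 11, 13, 12 → best response M.
Player A against b4: payoffs 10, 5, 20 → best response D.
Player B against U: payoffs 15, 16, 10, 2 → best response b2.
Player B against M: payoffs 8, 1, 17, 3 → best response b3.
Player B against D: payoffs 4, 2, 14, 3 → best response b3.
Mutual best responses: (M, b3).

Pure NE: (M, b3)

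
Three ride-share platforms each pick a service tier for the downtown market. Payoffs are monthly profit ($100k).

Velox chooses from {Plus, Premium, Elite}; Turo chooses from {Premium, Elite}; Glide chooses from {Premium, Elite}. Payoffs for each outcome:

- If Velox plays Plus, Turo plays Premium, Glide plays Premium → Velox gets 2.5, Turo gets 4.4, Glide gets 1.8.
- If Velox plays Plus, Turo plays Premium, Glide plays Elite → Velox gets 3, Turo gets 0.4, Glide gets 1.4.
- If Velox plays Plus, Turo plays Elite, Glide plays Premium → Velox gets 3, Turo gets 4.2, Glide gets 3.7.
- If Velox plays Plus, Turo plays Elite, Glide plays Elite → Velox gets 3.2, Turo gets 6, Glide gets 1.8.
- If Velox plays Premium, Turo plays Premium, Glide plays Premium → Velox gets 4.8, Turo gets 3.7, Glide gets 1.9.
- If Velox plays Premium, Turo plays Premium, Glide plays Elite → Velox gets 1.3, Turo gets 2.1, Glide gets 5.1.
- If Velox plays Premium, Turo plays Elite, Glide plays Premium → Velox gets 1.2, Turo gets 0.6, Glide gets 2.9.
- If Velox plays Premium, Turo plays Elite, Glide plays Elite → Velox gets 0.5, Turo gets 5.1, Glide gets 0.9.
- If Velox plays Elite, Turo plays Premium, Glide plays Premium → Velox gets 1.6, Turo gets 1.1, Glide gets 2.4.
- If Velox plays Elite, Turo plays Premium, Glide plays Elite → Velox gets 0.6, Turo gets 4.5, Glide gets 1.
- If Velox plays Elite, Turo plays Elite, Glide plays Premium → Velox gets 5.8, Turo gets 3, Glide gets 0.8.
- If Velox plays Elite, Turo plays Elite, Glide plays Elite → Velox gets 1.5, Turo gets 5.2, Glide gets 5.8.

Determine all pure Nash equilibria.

(Plus, Premium, Premium): Velox can switch to Premium (2.5 → 4.8). Not NE.
(Plus, Premium, Elite): Turo can switch to Elite (0.4 → 6). Not NE.
(Plus, Elite, Premium): Velox can switch to Elite (3 → 5.8). Not NE.
(Plus, Elite, Elite): Glide can switch to Premium (1.8 → 3.7). Not NE.
(Premium, Premium, Premium): Glide can switch to Elite (1.9 → 5.1). Not NE.
(Premium, Premium, Elite): Velox can switch to Plus (1.3 → 3). Not NE.
(Premium, Elite, Premium): Velox can switch to Plus (1.2 → 3). Not NE.
(Premium, Elite, Elite): Velox can switch to Plus (0.5 → 3.2). Not NE.
(Elite, Premium, Premium): Velox can switch to Plus (1.6 → 2.5). Not NE.
(Elite, Premium, Elite): Velox can switch to Plus (0.6 → 3). Not NE.
(The remaining 2 profiles each have a profitable deviation by the same check.)

none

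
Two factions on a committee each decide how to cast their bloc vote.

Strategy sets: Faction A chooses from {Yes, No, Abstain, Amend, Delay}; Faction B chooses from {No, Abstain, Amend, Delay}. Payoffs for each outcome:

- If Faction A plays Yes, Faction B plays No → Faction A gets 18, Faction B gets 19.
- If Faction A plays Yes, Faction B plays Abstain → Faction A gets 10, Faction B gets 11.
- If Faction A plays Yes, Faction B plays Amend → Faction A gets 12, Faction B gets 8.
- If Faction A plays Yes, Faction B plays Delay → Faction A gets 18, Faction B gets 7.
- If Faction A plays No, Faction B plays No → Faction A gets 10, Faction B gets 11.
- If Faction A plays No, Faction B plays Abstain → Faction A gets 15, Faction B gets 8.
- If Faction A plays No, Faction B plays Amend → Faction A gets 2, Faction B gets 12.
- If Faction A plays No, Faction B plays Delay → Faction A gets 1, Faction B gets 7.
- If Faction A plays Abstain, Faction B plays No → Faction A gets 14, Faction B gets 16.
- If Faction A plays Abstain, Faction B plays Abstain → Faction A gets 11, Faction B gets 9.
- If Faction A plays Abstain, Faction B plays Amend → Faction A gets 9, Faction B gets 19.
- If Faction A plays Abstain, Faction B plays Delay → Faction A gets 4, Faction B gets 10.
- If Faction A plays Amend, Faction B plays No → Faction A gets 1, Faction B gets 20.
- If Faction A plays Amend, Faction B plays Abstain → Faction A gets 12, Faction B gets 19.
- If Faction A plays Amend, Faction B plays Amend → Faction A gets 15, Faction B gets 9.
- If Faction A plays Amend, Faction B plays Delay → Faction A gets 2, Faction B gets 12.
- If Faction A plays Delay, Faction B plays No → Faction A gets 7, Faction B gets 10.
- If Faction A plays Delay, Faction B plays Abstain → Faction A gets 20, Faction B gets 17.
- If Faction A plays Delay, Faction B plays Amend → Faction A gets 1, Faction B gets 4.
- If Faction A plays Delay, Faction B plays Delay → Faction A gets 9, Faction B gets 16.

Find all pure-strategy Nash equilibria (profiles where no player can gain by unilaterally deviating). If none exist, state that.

(Yes, No) and (Delay, Abstain)

For each strategy profile, look for a profitable unilateral deviation.
(Yes, No): Faction A gets 18, best alternative 14; Faction B gets 19, best alternative 11. No profitable deviation — NE.
(Yes, Abstain): Faction A can switch to No (10 → 15). Not NE.
(Yes, Amend): Faction A can switch to Amend (12 → 15). Not NE.
(Yes, Delay): Faction B can switch to No (7 → 19). Not NE.
(No, No): Faction A can switch to Yes (10 → 18). Not NE.
(No, Abstain): Faction A can switch to Delay (15 → 20). Not NE.
(No, Amend): Faction A can switch to Yes (2 → 12). Not NE.
(No, Delay): Faction A can switch to Yes (1 → 18). Not NE.
(Abstain, No): Faction A can switch to Yes (14 → 18). Not NE.
(Delay, Abstain): Faction A gets 20, best alternative 15; Faction B gets 17, best alternative 16. No profitable deviation — NE.
(The remaining 10 profiles each have a profitable deviation by the same check.)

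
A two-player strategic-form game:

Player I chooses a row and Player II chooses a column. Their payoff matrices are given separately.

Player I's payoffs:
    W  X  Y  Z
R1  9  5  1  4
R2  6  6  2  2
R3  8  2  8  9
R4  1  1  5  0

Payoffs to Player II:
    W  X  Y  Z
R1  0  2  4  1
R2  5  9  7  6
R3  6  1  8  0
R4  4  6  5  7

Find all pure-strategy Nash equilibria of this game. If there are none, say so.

(R2, X), (R3, Y)

(R1, W): Player II can switch to X (0 → 2). Not NE.
(R1, X): Player I can switch to R2 (5 → 6). Not NE.
(R1, Y): Player I can switch to R2 (1 → 2). Not NE.
(R1, Z): Player I can switch to R3 (4 → 9). Not NE.
(R2, W): Player I can switch to R1 (6 → 9). Not NE.
(R2, X): Player I gets 6, best alternative 5; Player II gets 9, best alternative 7. No profitable deviation — NE.
(R2, Y): Player I can switch to R3 (2 → 8). Not NE.
(R2, Z): Player I can switch to R1 (2 → 4). Not NE.
(R3, W): Player I can switch to R1 (8 → 9). Not NE.
(R3, X): Player I can switch to R1 (2 → 5). Not NE.
(R3, Y): Player I gets 8, best alternative 5; Player II gets 8, best alternative 6. No profitable deviation — NE.
(R3, Z): Player II can switch to W (0 → 6). Not NE.
(R4, W): Player I can switch to R1 (1 → 9). Not NE.
(R4, X): Player I can switch to R1 (1 → 5). Not NE.
(The remaining 2 profiles each have a profitable deviation by the same check.)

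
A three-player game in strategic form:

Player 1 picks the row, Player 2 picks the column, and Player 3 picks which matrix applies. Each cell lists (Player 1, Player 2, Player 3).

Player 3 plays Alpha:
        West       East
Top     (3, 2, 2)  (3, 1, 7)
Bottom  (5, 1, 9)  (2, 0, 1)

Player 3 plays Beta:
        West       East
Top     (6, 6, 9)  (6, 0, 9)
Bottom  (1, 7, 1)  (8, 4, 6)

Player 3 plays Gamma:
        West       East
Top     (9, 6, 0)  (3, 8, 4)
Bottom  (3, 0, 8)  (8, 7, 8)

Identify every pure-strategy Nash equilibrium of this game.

Player 1 against (West, Alpha): payoffs 3, 5 → best response Bottom.
Player 1 against (West, Beta): payoffs 6, 1 → best response Top.
Player 1 against (West, Gamma): payoffs 9, 3 → best response Top.
Player 1 against (East, Alpha): payoffs 3, 2 → best response Top.
Player 1 against (East, Beta): payoffs 6, 8 → best response Bottom.
Player 1 against (East, Gamma): payoffs 3, 8 → best response Bottom.
Player 2 against (Top, Alpha): payoffs 2, 1 → best response West.
Player 2 against (Top, Beta): payoffs 6, 0 → best response West.
Player 2 against (Top, Gamma): payoffs 6, 8 → best response East.
Player 2 against (Bottom, Alpha): payoffs 1, 0 → best response West.
Player 2 against (Bottom, Beta): payoffs 7, 4 → best response West.
Player 2 against (Bottom, Gamma): payoffs 0, 7 → best response East.
Player 3 against (Top, West): payoffs 2, 9, 0 → best response Beta.
Player 3 against (Top, East): payoffs 7, 9, 4 → best response Beta.
Player 3 against (Bottom, West): payoffs 9, 1, 8 → best response Alpha.
Player 3 against (Bottom, East): payoffs 1, 6, 8 → best response Gamma.
Mutual best responses: (Top, West, Beta); (Bottom, West, Alpha); (Bottom, East, Gamma).

The pure Nash equilibria are (Top, West, Beta) and (Bottom, West, Alpha) and (Bottom, East, Gamma).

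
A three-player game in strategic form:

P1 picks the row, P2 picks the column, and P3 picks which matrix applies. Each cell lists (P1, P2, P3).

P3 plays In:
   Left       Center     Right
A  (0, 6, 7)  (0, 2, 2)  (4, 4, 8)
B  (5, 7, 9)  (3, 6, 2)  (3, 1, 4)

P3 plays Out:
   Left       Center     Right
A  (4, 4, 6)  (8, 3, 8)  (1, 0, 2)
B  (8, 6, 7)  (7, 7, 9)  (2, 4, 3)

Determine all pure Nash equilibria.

The unique pure-strategy Nash equilibrium is (B, Left, In).

P1 against (Left, In): payoffs 0, 5 → best response B.
P1 against (Left, Out): payoffs 4, 8 → best response B.
P1 against (Center, In): payoffs 0, 3 → best response B.
P1 against (Center, Out): payoffs 8, 7 → best response A.
P1 against (Right, In): payoffs 4, 3 → best response A.
P1 against (Right, Out): payoffs 1, 2 → best response B.
P2 against (A, In): payoffs 6, 2, 4 → best response Left.
P2 against (A, Out): payoffs 4, 3, 0 → best response Left.
P2 against (B, In): payoffs 7, 6, 1 → best response Left.
P2 against (B, Out): payoffs 6, 7, 4 → best response Center.
P3 against (A, Left): payoffs 7, 6 → best response In.
P3 against (A, Center): payoffs 2, 8 → best response Out.
P3 against (A, Right): payoffs 8, 2 → best response In.
P3 against (B, Left): payoffs 9, 7 → best response In.
P3 against (B, Center): payoffs 2, 9 → best response Out.
P3 against (B, Right): payoffs 4, 3 → best response In.
Mutual best responses: (B, Left, In).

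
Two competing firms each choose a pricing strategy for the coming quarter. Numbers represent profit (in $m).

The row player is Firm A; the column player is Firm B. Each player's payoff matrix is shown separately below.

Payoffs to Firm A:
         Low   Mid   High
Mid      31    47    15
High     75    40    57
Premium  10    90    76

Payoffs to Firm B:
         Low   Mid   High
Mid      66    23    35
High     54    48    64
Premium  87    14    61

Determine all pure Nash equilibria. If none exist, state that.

There is no pure-strategy Nash equilibrium.

Mark each player's best response to every combination of opponents' strategies; a profile where every player is best-responding is a pure Nash equilibrium.
Firm A against Low: payoffs 31, 75, 10 → best response High.
Firm A against Mid: payoffs 47, 40, 90 → best response Premium.
Firm A against High: payoffs 15, 57, 76 → best response Premium.
Firm B against Mid: payoffs 66, 23, 35 → best response Low.
Firm B against High: payoffs 54, 48, 64 → best response High.
Firm B against Premium: payoffs 87, 14, 61 → best response Low.
No profile is a mutual best response for all players.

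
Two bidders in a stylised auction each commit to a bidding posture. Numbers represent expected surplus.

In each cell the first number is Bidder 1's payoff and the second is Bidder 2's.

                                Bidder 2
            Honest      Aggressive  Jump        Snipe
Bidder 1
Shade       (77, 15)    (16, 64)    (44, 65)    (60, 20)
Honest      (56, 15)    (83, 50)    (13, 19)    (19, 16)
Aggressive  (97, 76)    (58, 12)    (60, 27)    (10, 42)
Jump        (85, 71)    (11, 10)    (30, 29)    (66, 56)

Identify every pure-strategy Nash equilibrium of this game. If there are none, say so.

The pure Nash equilibria are (Honest, Aggressive), (Aggressive, Honest).

For each strategy profile, look for a profitable unilateral deviation.
(Shade, Honest): Bidder 1 can switch to Aggressive (77 → 97). Not NE.
(Shade, Aggressive): Bidder 1 can switch to Honest (16 → 83). Not NE.
(Shade, Jump): Bidder 1 can switch to Aggressive (44 → 60). Not NE.
(Shade, Snipe): Bidder 1 can switch to Jump (60 → 66). Not NE.
(Honest, Honest): Bidder 1 can switch to Shade (56 → 77). Not NE.
(Honest, Aggressive): Bidder 1 gets 83, best alternative 58; Bidder 2 gets 50, best alternative 19. No profitable deviation — NE.
(Honest, Jump): Bidder 1 can switch to Shade (13 → 44). Not NE.
(Honest, Snipe): Bidder 1 can switch to Shade (19 → 60). Not NE.
(Aggressive, Honest): Bidder 1 gets 97, best alternative 85; Bidder 2 gets 76, best alternative 42. No profitable deviation — NE.
(Aggressive, Aggressive): Bidder 1 can switch to Honest (58 → 83). Not NE.
(Aggressive, Jump): Bidder 2 can switch to Honest (27 → 76). Not NE.
(Aggressive, Snipe): Bidder 1 can switch to Shade (10 → 60). Not NE.
(Jump, Honest): Bidder 1 can switch to Aggressive (85 → 97). Not NE.
(Jump, Aggressive): Bidder 1 can switch to Shade (11 → 16). Not NE.
(The remaining 2 profiles each have a profitable deviation by the same check.)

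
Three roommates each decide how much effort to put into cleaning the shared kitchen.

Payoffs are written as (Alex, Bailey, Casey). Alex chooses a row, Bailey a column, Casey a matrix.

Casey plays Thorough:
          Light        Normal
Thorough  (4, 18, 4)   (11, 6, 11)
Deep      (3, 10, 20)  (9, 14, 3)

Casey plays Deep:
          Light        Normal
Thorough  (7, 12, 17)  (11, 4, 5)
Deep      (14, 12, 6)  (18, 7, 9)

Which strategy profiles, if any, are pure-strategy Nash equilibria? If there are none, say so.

There is no pure-strategy Nash equilibrium.

Alex against (Light, Thorough): payoffs 4, 3 → best response Thorough.
Alex against (Light, Deep): payoffs 7, 14 → best response Deep.
Alex against (Normal, Thorough): payoffs 11, 9 → best response Thorough.
Alex against (Normal, Deep): payoffs 11, 18 → best response Deep.
Bailey against (Thorough, Thorough): payoffs 18, 6 → best response Light.
Bailey against (Thorough, Deep): payoffs 12, 4 → best response Light.
Bailey against (Deep, Thorough): payoffs 10, 14 → best response Normal.
Bailey against (Deep, Deep): payoffs 12, 7 → best response Light.
Casey against (Thorough, Light): payoffs 4, 17 → best response Deep.
Casey against (Thorough, Normal): payoffs 11, 5 → best response Thorough.
Casey against (Deep, Light): payoffs 20, 6 → best response Thorough.
Casey against (Deep, Normal): payoffs 3, 9 → best response Deep.
No profile is a mutual best response for all players.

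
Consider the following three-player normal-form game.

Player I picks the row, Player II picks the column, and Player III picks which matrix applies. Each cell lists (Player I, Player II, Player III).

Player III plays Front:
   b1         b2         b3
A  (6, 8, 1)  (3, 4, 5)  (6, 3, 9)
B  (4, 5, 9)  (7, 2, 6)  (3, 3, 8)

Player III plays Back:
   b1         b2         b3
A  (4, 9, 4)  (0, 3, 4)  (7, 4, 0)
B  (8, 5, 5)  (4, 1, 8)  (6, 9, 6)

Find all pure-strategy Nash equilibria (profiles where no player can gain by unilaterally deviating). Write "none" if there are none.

Mark each player's best response to every combination of opponents' strategies; a profile where every player is best-responding is a pure Nash equilibrium.
Player I against (b1, Front): payoffs 6, 4 → best response A.
Player I against (b1, Back): payoffs 4, 8 → best response B.
Player I against (b2, Front): payoffs 3, 7 → best response B.
Player I against (b2, Back): payoffs 0, 4 → best response B.
Player I against (b3, Front): payoffs 6, 3 → best response A.
Player I against (b3, Back): payoffs 7, 6 → best response A.
Player II against (A, Front): payoffs 8, 4, 3 → best response b1.
Player II against (A, Back): payoffs 9, 3, 4 → best response b1.
Player II against (B, Front): payoffs 5, 2, 3 → best response b1.
Player II against (B, Back): payoffs 5, 1, 9 → best response b3.
Player III against (A, b1): payoffs 1, 4 → best response Back.
Player III against (A, b2): payoffs 5, 4 → best response Front.
Player III against (A, b3): payoffs 9, 0 → best response Front.
Player III against (B, b1): payoffs 9, 5 → best response Front.
Player III against (B, b2): payoffs 6, 8 → best response Back.
Player III against (B, b3): payoffs 8, 6 → best response Front.
No profile is a mutual best response for all players.

No pure-strategy Nash equilibrium.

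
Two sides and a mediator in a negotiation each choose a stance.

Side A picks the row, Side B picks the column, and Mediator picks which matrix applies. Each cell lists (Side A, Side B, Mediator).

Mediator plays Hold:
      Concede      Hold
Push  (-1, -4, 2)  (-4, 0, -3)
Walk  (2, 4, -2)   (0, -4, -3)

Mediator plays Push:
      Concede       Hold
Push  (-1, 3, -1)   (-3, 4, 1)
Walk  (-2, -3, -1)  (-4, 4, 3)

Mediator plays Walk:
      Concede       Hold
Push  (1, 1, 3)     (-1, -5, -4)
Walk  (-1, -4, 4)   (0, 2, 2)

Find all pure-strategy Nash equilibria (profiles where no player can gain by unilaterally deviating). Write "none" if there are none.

(Push, Concede, Walk), (Push, Hold, Push)

(Push, Concede, Hold): Side A can switch to Walk (-1 → 2). Not NE.
(Push, Concede, Push): Side B can switch to Hold (3 → 4). Not NE.
(Push, Concede, Walk): Side A gets 1, best alternative -1; Side B gets 1, best alternative -5; Mediator gets 3, best alternative 2. No profitable deviation — NE.
(Push, Hold, Hold): Side A can switch to Walk (-4 → 0). Not NE.
(Push, Hold, Push): Side A gets -3, best alternative -4; Side B gets 4, best alternative 3; Mediator gets 1, best alternative -3. No profitable deviation — NE.
(Push, Hold, Walk): Side A can switch to Walk (-1 → 0). Not NE.
(Walk, Concede, Hold): Mediator can switch to Push (-2 → -1). Not NE.
(Walk, Concede, Push): Side A can switch to Push (-2 → -1). Not NE.
(Walk, Concede, Walk): Side A can switch to Push (-1 → 1). Not NE.
(Walk, Hold, Hold): Side B can switch to Concede (-4 → 4). Not NE.
(Walk, Hold, Push): Side A can switch to Push (-4 → -3). Not NE.
(Walk, Hold, Walk): Mediator can switch to Push (2 → 3). Not NE.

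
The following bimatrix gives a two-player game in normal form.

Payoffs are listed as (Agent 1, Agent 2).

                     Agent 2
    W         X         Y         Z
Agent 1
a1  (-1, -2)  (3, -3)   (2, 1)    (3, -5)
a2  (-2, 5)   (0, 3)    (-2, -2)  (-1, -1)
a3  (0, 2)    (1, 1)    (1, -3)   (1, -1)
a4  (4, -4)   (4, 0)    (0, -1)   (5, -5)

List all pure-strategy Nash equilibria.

Pure-strategy Nash equilibria: (a1, Y) and (a4, X)

For each player, find the best response to each opponent profile; mutual best responses are the pure NE.
Agent 1 against W: payoffs -1, -2, 0, 4 → best response a4.
Agent 1 against X: payoffs 3, 0, 1, 4 → best response a4.
Agent 1 against Y: payoffs 2, -2, 1, 0 → best response a1.
Agent 1 against Z: payoffs 3, -1, 1, 5 → best response a4.
Agent 2 against a1: payoffs -2, -3, 1, -5 → best response Y.
Agent 2 against a2: payoffs 5, 3, -2, -1 → best response W.
Agent 2 against a3: payoffs 2, 1, -3, -1 → best response W.
Agent 2 against a4: payoffs -4, 0, -1, -5 → best response X.
Mutual best responses: (a1, Y); (a4, X).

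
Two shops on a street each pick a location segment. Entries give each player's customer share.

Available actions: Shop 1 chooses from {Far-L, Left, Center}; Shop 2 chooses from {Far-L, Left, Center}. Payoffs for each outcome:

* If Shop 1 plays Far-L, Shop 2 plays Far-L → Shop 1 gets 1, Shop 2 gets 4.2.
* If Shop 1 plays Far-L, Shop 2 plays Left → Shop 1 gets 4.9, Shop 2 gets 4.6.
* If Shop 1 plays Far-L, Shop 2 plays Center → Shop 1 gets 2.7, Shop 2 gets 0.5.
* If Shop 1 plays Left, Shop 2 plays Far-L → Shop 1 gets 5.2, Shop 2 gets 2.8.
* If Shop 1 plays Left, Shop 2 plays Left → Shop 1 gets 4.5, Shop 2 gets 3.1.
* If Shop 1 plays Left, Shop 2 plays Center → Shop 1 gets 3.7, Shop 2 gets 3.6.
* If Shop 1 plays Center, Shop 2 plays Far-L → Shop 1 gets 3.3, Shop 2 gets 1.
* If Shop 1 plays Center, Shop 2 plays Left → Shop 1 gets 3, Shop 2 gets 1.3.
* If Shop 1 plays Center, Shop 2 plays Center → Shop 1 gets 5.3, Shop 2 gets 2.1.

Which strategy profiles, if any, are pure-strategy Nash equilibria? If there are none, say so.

For each strategy profile, look for a profitable unilateral deviation.
(Far-L, Far-L): Shop 1 can switch to Left (1 → 5.2). Not NE.
(Far-L, Left): Shop 1 gets 4.9, best alternative 4.5; Shop 2 gets 4.6, best alternative 4.2. No profitable deviation — NE.
(Far-L, Center): Shop 1 can switch to Left (2.7 → 3.7). Not NE.
(Left, Far-L): Shop 2 can switch to Left (2.8 → 3.1). Not NE.
(Left, Left): Shop 1 can switch to Far-L (4.5 → 4.9). Not NE.
(Left, Center): Shop 1 can switch to Center (3.7 → 5.3). Not NE.
(Center, Far-L): Shop 1 can switch to Left (3.3 → 5.2). Not NE.
(Center, Center): Shop 1 gets 5.3, best alternative 3.7; Shop 2 gets 2.1, best alternative 1.3. No profitable deviation — NE.
(The remaining 1 profile has a profitable deviation by the same check.)

The pure Nash equilibria are (Far-L, Left), (Center, Center).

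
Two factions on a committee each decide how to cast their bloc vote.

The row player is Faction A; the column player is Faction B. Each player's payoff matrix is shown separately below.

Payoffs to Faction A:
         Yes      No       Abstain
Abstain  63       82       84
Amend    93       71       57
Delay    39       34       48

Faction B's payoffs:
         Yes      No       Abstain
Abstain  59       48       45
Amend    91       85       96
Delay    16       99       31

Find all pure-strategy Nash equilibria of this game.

Faction A against Yes: payoffs 63, 93, 39 → best response Amend.
Faction A against No: payoffs 82, 71, 34 → best response Abstain.
Faction A against Abstain: payoffs 84, 57, 48 → best response Abstain.
Faction B against Abstain: payoffs 59, 48, 45 → best response Yes.
Faction B against Amend: payoffs 91, 85, 96 → best response Abstain.
Faction B against Delay: payoffs 16, 99, 31 → best response No.
No profile is a mutual best response for all players.

No pure-strategy Nash equilibrium.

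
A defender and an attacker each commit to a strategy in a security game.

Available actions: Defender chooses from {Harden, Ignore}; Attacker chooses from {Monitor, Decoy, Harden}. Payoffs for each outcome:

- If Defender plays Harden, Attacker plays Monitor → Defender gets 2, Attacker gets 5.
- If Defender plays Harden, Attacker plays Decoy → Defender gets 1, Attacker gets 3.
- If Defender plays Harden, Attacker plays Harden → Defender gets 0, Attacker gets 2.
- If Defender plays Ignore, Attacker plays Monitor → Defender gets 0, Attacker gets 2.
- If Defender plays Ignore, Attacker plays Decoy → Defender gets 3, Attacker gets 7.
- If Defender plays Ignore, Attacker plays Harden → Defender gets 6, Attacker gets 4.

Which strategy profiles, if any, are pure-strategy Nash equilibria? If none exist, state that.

(Harden, Monitor); (Ignore, Decoy)

Defender against Monitor: payoffs 2, 0 → best response Harden.
Defender against Decoy: payoffs 1, 3 → best response Ignore.
Defender against Harden: payoffs 0, 6 → best response Ignore.
Attacker against Harden: payoffs 5, 3, 2 → best response Monitor.
Attacker against Ignore: payoffs 2, 7, 4 → best response Decoy.
Mutual best responses: (Harden, Monitor); (Ignore, Decoy).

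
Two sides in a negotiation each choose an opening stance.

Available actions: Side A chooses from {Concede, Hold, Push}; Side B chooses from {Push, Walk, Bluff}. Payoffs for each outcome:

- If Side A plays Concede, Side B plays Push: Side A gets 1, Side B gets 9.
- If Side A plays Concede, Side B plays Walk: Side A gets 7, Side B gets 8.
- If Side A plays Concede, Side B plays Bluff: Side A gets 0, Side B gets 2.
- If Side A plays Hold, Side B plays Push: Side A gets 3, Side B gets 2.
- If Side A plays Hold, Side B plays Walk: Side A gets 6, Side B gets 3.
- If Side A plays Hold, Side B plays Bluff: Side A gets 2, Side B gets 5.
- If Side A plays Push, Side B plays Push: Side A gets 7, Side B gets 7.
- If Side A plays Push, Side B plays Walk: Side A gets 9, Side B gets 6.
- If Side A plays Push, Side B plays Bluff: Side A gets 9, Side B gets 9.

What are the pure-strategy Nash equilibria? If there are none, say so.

(Push, Bluff)

For each strategy profile, look for a profitable unilateral deviation.
(Concede, Push): Side A can switch to Hold (1 → 3). Not NE.
(Concede, Walk): Side A can switch to Push (7 → 9). Not NE.
(Concede, Bluff): Side A can switch to Hold (0 → 2). Not NE.
(Hold, Push): Side A can switch to Push (3 → 7). Not NE.
(Hold, Walk): Side A can switch to Concede (6 → 7). Not NE.
(Hold, Bluff): Side A can switch to Push (2 → 9). Not NE.
(Push, Push): Side B can switch to Bluff (7 → 9). Not NE.
(Push, Walk): Side B can switch to Push (6 → 7). Not NE.
(Push, Bluff): Side A gets 9, best alternative 2; Side B gets 9, best alternative 7. No profitable deviation — NE.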